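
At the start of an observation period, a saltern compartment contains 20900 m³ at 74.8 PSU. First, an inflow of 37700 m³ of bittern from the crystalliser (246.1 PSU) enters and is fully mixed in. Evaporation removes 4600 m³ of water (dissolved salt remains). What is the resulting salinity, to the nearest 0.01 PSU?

After mixing: salt = 20,900×74.8 + 37,700×246.1 = 10,841,290; volume = 58,600 m³
After evaporation: salt unchanged = 10,841,290; volume = 58,600 − 4,600 = 54,000 m³
S = 10,841,290 / 54,000 = 200.7646 PSU

200.76 PSU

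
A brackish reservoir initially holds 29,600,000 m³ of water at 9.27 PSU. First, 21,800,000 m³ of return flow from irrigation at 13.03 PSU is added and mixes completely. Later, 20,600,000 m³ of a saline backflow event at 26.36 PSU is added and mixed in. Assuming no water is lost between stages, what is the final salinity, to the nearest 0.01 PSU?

15.30 PSU

Salt balance:
Initial salt = 29,600,000×9.27 = 274,392,000
After stage 1: salt = 274,392,000 + 21,800,000×13.03 = 558,446,000; volume = 51,400,000 m³; S = 10.865 PSU
After stage 2: salt = 558,446,000 + 20,600,000×26.36 = 1,101,462,000; volume = 72,000,000 m³
S = 1,101,462,000 / 72,000,000 = 15.2981 PSU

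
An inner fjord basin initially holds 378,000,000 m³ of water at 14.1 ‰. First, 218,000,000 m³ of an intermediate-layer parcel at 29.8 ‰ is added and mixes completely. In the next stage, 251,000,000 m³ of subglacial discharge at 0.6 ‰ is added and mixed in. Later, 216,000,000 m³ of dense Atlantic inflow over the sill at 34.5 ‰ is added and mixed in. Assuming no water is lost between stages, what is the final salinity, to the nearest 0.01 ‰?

18.28 ‰

Conserving salt mass:
Initial salt = 378,000,000×14.1 = 5,329,800,000
After stage 1: salt = 5,329,800,000 + 218,000,000×29.8 = 11,826,200,000; volume = 596,000,000 m³; S = 19.843 ‰
After stage 2: salt = 11,826,200,000 + 251,000,000×0.6 = 11,976,800,000; volume = 847,000,000 m³; S = 14.14 ‰
After stage 3: salt = 11,976,800,000 + 216,000,000×34.5 = 19,428,800,000; volume = 1,063,000,000 m³
S = 19,428,800,000 / 1,063,000,000 = 18.2773 ‰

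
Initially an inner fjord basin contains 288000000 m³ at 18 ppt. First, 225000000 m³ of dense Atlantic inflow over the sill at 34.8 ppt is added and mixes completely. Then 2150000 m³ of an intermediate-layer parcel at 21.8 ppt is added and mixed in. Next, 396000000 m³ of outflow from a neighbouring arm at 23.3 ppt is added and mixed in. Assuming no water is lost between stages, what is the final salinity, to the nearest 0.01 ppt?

24.46 ppt

By conservation of dissolved salt,
Initial salt = 288,000,000×18 = 5,184,000,000
After stage 1: salt = 5,184,000,000 + 225,000,000×34.8 = 13,014,000,000; volume = 513,000,000 m³; S = 25.368 ppt
After stage 2: salt = 13,014,000,000 + 2,150,000×21.8 = 13,060,870,000; volume = 515,150,000 m³; S = 25.354 ppt
After stage 3: salt = 13,060,870,000 + 396,000,000×23.3 = 22,287,670,000; volume = 911,150,000 m³
S = 22,287,670,000 / 911,150,000 = 24.461 ppt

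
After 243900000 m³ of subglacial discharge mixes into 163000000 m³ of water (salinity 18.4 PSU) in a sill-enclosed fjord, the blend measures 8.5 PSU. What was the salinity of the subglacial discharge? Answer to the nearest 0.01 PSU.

Salt balance: 163,000,000×18.4 + 243,900,000×S = 406,900,000×8.5
2,999,200,000 + 243,900,000·S = 3,458,650,000
S = (3,458,650,000 − 2,999,200,000) / 243,900,000 = 1.8838 PSU

1.88 PSU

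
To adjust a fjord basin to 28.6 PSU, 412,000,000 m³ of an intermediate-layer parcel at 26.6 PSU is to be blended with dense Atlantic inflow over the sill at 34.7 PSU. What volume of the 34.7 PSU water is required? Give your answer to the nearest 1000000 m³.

135000000 m³

Salt balance: 412,000,000×26.6 + V×34.7 = (412,000,000+V)×28.6
10,959,200,000 + 34.7V = 11,783,200,000 + 28.6V
824,000,000 = 6.1V
V = 135,081,967.21 m³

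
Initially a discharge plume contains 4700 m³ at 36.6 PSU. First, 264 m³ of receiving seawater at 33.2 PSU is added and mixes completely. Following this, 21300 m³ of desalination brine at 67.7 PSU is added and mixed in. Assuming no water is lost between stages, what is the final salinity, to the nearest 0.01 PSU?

By conservation of dissolved salt,
Initial salt = 4,700×36.6 = 172,020
After stage 1: salt = 172,020 + 264×33.2 = 180,784.8; volume = 4,964 m³; S = 36.419 PSU
After stage 2: salt = 180,784.8 + 21,300×67.7 = 1,622,794.8; volume = 26,264 m³
S = 1,622,794.8 / 26,264 = 61.7878 PSU

61.79 PSU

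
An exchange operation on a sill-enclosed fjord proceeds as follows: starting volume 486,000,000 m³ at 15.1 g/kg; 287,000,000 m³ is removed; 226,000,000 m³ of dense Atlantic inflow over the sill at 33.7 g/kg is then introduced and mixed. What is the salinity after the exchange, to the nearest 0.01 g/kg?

24.99 g/kg

Remaining after removal: 199,000,000 m³ at 15.1 g/kg (salt = 3,004,900,000)
After addition: salt = 3,004,900,000 + 226,000,000×33.7 = 10,621,100,000; volume = 425,000,000 m³
S = 10,621,100,000 / 425,000,000 = 24.9908 g/kg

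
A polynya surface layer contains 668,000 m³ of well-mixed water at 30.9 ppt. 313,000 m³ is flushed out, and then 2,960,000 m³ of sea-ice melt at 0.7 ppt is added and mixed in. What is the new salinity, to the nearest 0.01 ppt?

Remaining after removal: 355,000 m³ at 30.9 ppt (salt = 10,969,500)
After addition: salt = 10,969,500 + 2,960,000×0.7 = 13,041,500; volume = 3,315,000 m³
S = 13,041,500 / 3,315,000 = 3.9341 ppt

3.93 ppt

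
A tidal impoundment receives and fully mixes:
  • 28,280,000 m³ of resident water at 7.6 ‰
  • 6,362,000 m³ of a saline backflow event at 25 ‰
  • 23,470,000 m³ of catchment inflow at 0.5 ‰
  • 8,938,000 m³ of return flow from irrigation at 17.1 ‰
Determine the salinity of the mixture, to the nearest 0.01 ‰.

Total salt / total volume:
salt = 28,280,000×7.6 + 6,362,000×25 + 23,470,000×0.5 + 8,938,000×17.1 = 214,928,000 + 159,050,000 + 11,735,000 + 152,839,800 = 538,552,800
volume = 28,280,000 + 6,362,000 + 23,470,000 + 8,938,000 = 67,050,000 m³
S = 538,552,800 / 67,050,000 = 8.0321 ‰

8.03 ‰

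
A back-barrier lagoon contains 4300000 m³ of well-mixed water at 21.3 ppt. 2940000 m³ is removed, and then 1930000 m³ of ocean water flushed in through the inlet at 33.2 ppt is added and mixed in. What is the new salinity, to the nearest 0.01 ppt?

Remaining after removal: 1,360,000 m³ at 21.3 ppt (salt = 28,968,000)
After addition: salt = 28,968,000 + 1,930,000×33.2 = 93,044,000; volume = 3,290,000 m³
S = 93,044,000 / 3,290,000 = 28.2809 ppt

28.28 ppt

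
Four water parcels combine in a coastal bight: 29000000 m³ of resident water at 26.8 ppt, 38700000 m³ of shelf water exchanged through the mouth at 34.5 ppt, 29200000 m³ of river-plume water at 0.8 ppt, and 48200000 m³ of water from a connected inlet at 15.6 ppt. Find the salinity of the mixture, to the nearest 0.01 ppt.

By conservation of dissolved salt,
salt = 29,000,000×26.8 + 38,700,000×34.5 + 29,200,000×0.8 + 48,200,000×15.6 = 777,200,000 + 1,335,150,000 + 23,360,000 + 751,920,000 = 2,887,630,000
volume = 29,000,000 + 38,700,000 + 29,200,000 + 48,200,000 = 145,100,000 m³
S = 2,887,630,000 / 145,100,000 = 19.901 ppt

19.90 ppt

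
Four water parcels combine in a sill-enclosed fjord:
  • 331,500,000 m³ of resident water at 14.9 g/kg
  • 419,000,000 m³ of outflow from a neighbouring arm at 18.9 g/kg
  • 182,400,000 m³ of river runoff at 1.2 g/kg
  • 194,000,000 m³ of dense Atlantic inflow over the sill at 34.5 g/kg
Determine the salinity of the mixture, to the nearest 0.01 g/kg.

17.54 g/kg

Conserving salt mass:
salt = 331,500,000×14.9 + 419,000,000×18.9 + 182,400,000×1.2 + 194,000,000×34.5 = 4,939,350,000 + 7,919,100,000 + 218,880,000 + 6,693,000,000 = 19,770,330,000
volume = 331,500,000 + 419,000,000 + 182,400,000 + 194,000,000 = 1,126,900,000 m³
S = 19,770,330,000 / 1,126,900,000 = 17.544 g/kg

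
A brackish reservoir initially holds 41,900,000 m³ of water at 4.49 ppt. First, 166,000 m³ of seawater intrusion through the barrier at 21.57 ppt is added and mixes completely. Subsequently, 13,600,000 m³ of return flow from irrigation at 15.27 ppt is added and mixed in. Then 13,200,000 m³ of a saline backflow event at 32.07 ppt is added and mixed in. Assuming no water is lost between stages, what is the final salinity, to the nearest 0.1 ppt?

Salt balance:
Initial salt = 41,900,000×4.49 = 188,131,000
After stage 1: salt = 188,131,000 + 166,000×21.57 = 191,711,620; volume = 42,066,000 m³; S = 4.557 ppt
After stage 2: salt = 191,711,620 + 13,600,000×15.27 = 399,383,620; volume = 55,666,000 m³; S = 7.175 ppt
After stage 3: salt = 399,383,620 + 13,200,000×32.07 = 822,707,620; volume = 68,866,000 m³
S = 822,707,620 / 68,866,000 = 11.9465 ppt

11.9 ppt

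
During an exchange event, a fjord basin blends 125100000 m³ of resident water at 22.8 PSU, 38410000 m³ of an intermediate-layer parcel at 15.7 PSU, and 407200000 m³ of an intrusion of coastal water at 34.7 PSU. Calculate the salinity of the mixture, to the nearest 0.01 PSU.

30.81 PSU

Salt balance:
salt = 125,100,000×22.8 + 38,410,000×15.7 + 407,200,000×34.7 = 2,852,280,000 + 603,037,000 + 14,129,840,000 = 17,585,157,000
volume = 125,100,000 + 38,410,000 + 407,200,000 = 570,710,000 m³
S = 17,585,157,000 / 570,710,000 = 30.8128 PSU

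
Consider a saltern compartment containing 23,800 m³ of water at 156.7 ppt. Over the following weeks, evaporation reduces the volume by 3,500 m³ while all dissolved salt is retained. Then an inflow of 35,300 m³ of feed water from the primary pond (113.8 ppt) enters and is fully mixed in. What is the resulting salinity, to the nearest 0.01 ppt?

After evaporation: salt = 23,800×156.7 = 3,729,460; volume = 23,800 − 3,500 = 20,300 m³
After mixing: salt = 3,729,460 + 35,300×113.8 = 7,746,600; volume = 20,300 + 35,300 = 55,600 m³
S = 7,746,600 / 55,600 = 139.3273 ppt

139.33 ppt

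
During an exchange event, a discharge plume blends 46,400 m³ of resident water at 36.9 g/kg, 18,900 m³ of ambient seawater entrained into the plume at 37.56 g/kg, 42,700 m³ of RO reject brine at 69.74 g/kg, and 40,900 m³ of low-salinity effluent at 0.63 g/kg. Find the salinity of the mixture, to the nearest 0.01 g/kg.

Conserving salt mass:
salt = 46,400×36.9 + 18,900×37.56 + 42,700×69.74 + 40,900×0.63 = 1,712,160 + 709,884 + 2,977,898 + 25,767 = 5,425,709
volume = 46,400 + 18,900 + 42,700 + 40,900 = 148,900 m³
S = 5,425,709 / 148,900 = 36.4386 g/kg

36.44 g/kg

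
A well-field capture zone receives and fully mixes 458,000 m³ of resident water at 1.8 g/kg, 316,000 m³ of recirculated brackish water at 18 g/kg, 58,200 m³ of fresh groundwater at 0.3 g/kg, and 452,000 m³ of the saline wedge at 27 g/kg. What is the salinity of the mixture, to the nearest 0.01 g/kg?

14.59 g/kg

Total salt / total volume:
salt = 458,000×1.8 + 316,000×18 + 58,200×0.3 + 452,000×27 = 824,400 + 5,688,000 + 17,460 + 12,204,000 = 18,733,860
volume = 458,000 + 316,000 + 58,200 + 452,000 = 1,284,200 m³
S = 18,733,860 / 1,284,200 = 14.588 g/kg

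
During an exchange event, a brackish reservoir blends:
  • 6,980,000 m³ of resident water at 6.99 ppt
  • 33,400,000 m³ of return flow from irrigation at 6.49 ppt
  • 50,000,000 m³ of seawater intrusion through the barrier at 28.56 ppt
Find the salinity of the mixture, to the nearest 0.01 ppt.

18.74 ppt

Conserving salt mass:
salt = 6,980,000×6.99 + 33,400,000×6.49 + 50,000,000×28.56 = 48,790,200 + 216,766,000 + 1,428,000,000 = 1,693,556,200
volume = 6,980,000 + 33,400,000 + 50,000,000 = 90,380,000 m³
S = 1,693,556,200 / 90,380,000 = 18.7382 ppt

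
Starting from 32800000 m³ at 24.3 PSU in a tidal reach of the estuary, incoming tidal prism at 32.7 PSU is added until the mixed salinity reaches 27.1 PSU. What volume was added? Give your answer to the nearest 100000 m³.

Salt balance: 32,800,000×24.3 + V×32.7 = (32,800,000+V)×27.1
797,040,000 + 32.7V = 888,880,000 + 27.1V
91,840,000 = 5.6V
V = 16,400,000 m³

16400000 m³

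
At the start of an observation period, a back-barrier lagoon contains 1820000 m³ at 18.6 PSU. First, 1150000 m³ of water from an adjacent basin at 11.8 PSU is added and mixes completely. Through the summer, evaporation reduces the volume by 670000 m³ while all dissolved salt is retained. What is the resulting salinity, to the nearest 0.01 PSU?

After mixing: salt = 1,820,000×18.6 + 1,150,000×11.8 = 47,422,000; volume = 2,970,000 m³
After evaporation: salt unchanged = 47,422,000; volume = 2,970,000 − 670,000 = 2,300,000 m³
S = 47,422,000 / 2,300,000 = 20.6183 PSU

20.62 PSU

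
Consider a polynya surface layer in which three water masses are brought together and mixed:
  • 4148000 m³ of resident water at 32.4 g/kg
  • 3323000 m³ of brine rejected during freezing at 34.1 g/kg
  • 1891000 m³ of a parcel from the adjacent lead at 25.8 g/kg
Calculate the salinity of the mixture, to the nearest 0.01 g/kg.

Total salt / total volume:
salt = 4,148,000×32.4 + 3,323,000×34.1 + 1,891,000×25.8 = 134,395,200 + 113,314,300 + 48,787,800 = 296,497,300
volume = 4,148,000 + 3,323,000 + 1,891,000 = 9,362,000 m³
S = 296,497,300 / 9,362,000 = 31.6703 g/kg

31.67 g/kg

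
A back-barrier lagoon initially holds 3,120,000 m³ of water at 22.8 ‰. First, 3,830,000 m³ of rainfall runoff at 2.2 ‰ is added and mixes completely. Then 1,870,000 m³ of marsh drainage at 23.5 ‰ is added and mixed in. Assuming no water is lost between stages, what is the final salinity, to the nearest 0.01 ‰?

14.00 ‰

Total salt / total volume:
Initial salt = 3,120,000×22.8 = 71,136,000
After stage 1: salt = 71,136,000 + 3,830,000×2.2 = 79,562,000; volume = 6,950,000 m³; S = 11.448 ‰
After stage 2: salt = 79,562,000 + 1,870,000×23.5 = 123,507,000; volume = 8,820,000 m³
S = 123,507,000 / 8,820,000 = 14.0031 ‰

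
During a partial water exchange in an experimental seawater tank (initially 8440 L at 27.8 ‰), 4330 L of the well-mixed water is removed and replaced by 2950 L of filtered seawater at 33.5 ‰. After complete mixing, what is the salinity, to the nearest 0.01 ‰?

30.18 ‰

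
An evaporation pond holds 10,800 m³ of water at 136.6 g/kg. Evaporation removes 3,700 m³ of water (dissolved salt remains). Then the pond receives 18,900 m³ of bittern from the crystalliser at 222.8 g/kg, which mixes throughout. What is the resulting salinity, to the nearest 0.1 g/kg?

218.7 g/kg

After evaporation: salt = 10,800×136.6 = 1,475,280; volume = 10,800 − 3,700 = 7,100 m³
After mixing: salt = 1,475,280 + 18,900×222.8 = 5,686,200; volume = 7,100 + 18,900 = 26,000 m³
S = 5,686,200 / 26,000 = 218.7 g/kg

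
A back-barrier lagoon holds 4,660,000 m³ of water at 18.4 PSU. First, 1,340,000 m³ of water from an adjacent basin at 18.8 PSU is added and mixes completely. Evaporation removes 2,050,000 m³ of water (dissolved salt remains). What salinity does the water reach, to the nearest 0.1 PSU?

28.1 PSU

After mixing: salt = 4,660,000×18.4 + 1,340,000×18.8 = 110,936,000; volume = 6,000,000 m³
After evaporation: salt unchanged = 110,936,000; volume = 6,000,000 − 2,050,000 = 3,950,000 m³
S = 110,936,000 / 3,950,000 = 28.0851 PSU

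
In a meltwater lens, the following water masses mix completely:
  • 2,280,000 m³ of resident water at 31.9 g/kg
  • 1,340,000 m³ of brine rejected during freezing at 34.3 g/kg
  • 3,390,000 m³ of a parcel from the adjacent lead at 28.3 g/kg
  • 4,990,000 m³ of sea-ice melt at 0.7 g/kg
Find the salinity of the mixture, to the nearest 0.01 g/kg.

Weighted by volume,
salt = 2,280,000×31.9 + 1,340,000×34.3 + 3,390,000×28.3 + 4,990,000×0.7 = 72,732,000 + 45,962,000 + 95,937,000 + 3,493,000 = 218,124,000
volume = 2,280,000 + 1,340,000 + 3,390,000 + 4,990,000 = 12,000,000 m³
S = 218,124,000 / 12,000,000 = 18.177 g/kg

18.18 g/kg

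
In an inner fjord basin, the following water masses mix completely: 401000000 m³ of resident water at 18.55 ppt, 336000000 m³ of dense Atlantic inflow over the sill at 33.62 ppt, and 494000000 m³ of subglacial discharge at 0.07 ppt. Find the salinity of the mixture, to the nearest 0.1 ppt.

Salt balance:
salt = 401,000,000×18.55 + 336,000,000×33.62 + 494,000,000×0.07 = 7,438,550,000 + 11,296,320,000 + 34,580,000 = 18,769,450,000
volume = 401,000,000 + 336,000,000 + 494,000,000 = 1,231,000,000 m³
S = 18,769,450,000 / 1,231,000,000 = 15.247 ppt

15.2 ppt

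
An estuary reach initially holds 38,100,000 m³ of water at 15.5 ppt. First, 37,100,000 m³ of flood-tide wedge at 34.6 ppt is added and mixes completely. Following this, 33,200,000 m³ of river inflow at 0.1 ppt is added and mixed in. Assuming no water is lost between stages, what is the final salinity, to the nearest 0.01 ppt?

17.32 ppt

Salt balance:
Initial salt = 38,100,000×15.5 = 590,550,000
After stage 1: salt = 590,550,000 + 37,100,000×34.6 = 1,874,210,000; volume = 75,200,000 m³; S = 24.923 ppt
After stage 2: salt = 1,874,210,000 + 33,200,000×0.1 = 1,877,530,000; volume = 108,400,000 m³
S = 1,877,530,000 / 108,400,000 = 17.3204 ppt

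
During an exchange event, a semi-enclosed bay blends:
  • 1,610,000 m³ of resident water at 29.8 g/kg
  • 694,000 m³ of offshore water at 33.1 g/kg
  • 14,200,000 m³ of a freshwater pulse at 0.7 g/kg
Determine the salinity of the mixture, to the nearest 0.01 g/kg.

4.90 g/kg

Mass of salt is conserved:
salt = 1,610,000×29.8 + 694,000×33.1 + 14,200,000×0.7 = 47,978,000 + 22,971,400 + 9,940,000 = 80,889,400
volume = 1,610,000 + 694,000 + 14,200,000 = 16,504,000 m³
S = 80,889,400 / 16,504,000 = 4.9012 g/kg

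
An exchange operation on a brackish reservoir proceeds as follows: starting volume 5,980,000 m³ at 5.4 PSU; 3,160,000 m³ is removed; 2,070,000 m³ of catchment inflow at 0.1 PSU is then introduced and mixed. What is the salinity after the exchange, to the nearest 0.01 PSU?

3.16 PSU

Remaining after removal: 2,820,000 m³ at 5.4 PSU (salt = 15,228,000)
After addition: salt = 15,228,000 + 2,070,000×0.1 = 15,435,000; volume = 4,890,000 m³
S = 15,435,000 / 4,890,000 = 3.1564 PSU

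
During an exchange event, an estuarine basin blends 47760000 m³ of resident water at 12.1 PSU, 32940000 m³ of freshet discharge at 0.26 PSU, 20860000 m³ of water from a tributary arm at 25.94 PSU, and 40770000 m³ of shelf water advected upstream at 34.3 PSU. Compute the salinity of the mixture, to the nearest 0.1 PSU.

Salt balance:
salt = 47,760,000×12.1 + 32,940,000×0.26 + 20,860,000×25.94 + 40,770,000×34.3 = 577,896,000 + 8,564,400 + 541,108,400 + 1,398,411,000 = 2,525,979,800
volume = 47,760,000 + 32,940,000 + 20,860,000 + 40,770,000 = 142,330,000 m³
S = 2,525,979,800 / 142,330,000 = 17.747 PSU

17.7 PSU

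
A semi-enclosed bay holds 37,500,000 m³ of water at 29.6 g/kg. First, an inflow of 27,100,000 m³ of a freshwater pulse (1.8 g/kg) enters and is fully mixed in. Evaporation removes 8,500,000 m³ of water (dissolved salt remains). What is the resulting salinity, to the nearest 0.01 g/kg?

After mixing: salt = 37,500,000×29.6 + 27,100,000×1.8 = 1,158,780,000; volume = 64,600,000 m³
After evaporation: salt unchanged = 1,158,780,000; volume = 64,600,000 − 8,500,000 = 56,100,000 m³
S = 1,158,780,000 / 56,100,000 = 20.6556 g/kg

20.66 g/kg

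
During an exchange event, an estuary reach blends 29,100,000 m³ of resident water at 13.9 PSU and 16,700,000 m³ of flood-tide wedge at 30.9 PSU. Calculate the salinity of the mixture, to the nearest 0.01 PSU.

20.10 PSU

Total salt / total volume:
salt = 29,100,000×13.9 + 16,700,000×30.9 = 404,490,000 + 516,030,000 = 920,520,000
volume = 29,100,000 + 16,700,000 = 45,800,000 m³
S = 920,520,000 / 45,800,000 = 20.0987 PSU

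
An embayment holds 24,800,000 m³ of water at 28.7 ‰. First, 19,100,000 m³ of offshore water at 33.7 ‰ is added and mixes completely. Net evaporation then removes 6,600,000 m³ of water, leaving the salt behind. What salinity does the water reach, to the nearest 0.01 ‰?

36.34 ‰

After mixing: salt = 24,800,000×28.7 + 19,100,000×33.7 = 1,355,430,000; volume = 43,900,000 m³
After evaporation: salt unchanged = 1,355,430,000; volume = 43,900,000 − 6,600,000 = 37,300,000 m³
S = 1,355,430,000 / 37,300,000 = 36.3386 ‰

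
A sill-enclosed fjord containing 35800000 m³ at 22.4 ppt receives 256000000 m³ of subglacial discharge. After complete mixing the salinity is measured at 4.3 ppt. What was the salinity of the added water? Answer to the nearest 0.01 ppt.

Salt balance: 35,800,000×22.4 + 256,000,000×S = 291,800,000×4.3
801,920,000 + 256,000,000·S = 1,254,740,000
S = (1,254,740,000 − 801,920,000) / 256,000,000 = 1.7688 ppt

1.77 ppt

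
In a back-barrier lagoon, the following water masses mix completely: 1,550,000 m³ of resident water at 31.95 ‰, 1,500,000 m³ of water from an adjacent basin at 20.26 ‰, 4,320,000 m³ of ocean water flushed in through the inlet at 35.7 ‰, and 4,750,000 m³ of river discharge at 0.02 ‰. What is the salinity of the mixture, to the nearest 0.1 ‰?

19.3 ‰

Conserving salt mass:
salt = 1,550,000×31.95 + 1,500,000×20.26 + 4,320,000×35.7 + 4,750,000×0.02 = 49,522,500 + 30,390,000 + 154,224,000 + 95,000 = 234,231,500
volume = 1,550,000 + 1,500,000 + 4,320,000 + 4,750,000 = 12,120,000 m³
S = 234,231,500 / 12,120,000 = 19.326 ‰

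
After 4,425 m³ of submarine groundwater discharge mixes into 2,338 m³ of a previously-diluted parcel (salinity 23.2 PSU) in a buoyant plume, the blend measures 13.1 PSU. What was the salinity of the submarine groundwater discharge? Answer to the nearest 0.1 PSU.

7.8 PSU

Salt balance: 2,338×23.2 + 4,425×S = 6,763×13.1
54,241.6 + 4,425·S = 88,595.3
S = (88,595.3 − 54,241.6) / 4,425 = 7.7635 PSU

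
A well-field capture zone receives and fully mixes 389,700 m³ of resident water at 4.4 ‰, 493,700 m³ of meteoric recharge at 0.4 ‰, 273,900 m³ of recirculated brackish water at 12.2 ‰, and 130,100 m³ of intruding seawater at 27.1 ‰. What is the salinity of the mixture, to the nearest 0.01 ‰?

6.82 ‰

Conserving salt mass:
salt = 389,700×4.4 + 493,700×0.4 + 273,900×12.2 + 130,100×27.1 = 1,714,680 + 197,480 + 3,341,580 + 3,525,710 = 8,779,450
volume = 389,700 + 493,700 + 273,900 + 130,100 = 1,287,400 m³
S = 8,779,450 / 1,287,400 = 6.8195 ‰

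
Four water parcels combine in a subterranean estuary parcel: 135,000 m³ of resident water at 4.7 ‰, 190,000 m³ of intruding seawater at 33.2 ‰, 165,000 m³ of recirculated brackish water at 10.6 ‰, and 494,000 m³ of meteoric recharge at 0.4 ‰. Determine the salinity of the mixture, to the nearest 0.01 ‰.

By conservation of dissolved salt,
salt = 135,000×4.7 + 190,000×33.2 + 165,000×10.6 + 494,000×0.4 = 634,500 + 6,308,000 + 1,749,000 + 197,600 = 8,889,100
volume = 135,000 + 190,000 + 165,000 + 494,000 = 984,000 m³
S = 8,889,100 / 984,000 = 9.0336 ‰

9.03 ‰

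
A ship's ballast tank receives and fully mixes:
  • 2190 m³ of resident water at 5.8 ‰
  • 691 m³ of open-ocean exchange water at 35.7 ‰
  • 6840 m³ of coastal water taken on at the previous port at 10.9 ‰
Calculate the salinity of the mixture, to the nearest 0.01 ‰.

Total salt / total volume:
salt = 2,190×5.8 + 691×35.7 + 6,840×10.9 = 12,702 + 24,668.7 + 74,556 = 111,926.7
volume = 2,190 + 691 + 6,840 = 9,721 m³
S = 111,926.7 / 9,721 = 11.5139 ‰

11.51 ‰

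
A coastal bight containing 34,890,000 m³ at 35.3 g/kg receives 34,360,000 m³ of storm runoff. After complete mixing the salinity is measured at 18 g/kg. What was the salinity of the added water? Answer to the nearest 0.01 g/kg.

Salt balance: 34,890,000×35.3 + 34,360,000×S = 69,250,000×18
1,231,617,000 + 34,360,000·S = 1,246,500,000
S = (1,246,500,000 − 1,231,617,000) / 34,360,000 = 0.4331 g/kg

0.43 g/kg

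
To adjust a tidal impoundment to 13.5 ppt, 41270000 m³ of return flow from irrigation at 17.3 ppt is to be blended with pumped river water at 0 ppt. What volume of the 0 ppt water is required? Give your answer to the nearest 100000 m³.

Salt balance: 41,270,000×17.3 + V×0 = (41,270,000+V)×13.5
713,971,000 + 0V = 557,145,000 + 13.5V
156,826,000 = 13.5V
V = 11,616,740.74 m³

11600000 m³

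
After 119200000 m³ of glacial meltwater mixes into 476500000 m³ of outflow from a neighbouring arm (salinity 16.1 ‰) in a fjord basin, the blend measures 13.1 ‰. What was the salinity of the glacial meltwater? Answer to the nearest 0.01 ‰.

Salt balance: 476,500,000×16.1 + 119,200,000×S = 595,700,000×13.1
7,671,650,000 + 119,200,000·S = 7,803,670,000
S = (7,803,670,000 − 7,671,650,000) / 119,200,000 = 1.1076 ‰

1.11 ‰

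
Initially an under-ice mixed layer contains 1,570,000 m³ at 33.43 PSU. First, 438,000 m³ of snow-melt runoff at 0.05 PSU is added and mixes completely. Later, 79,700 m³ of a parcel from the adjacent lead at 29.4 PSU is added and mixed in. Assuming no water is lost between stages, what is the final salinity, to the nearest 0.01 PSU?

26.27 PSU

By conservation of dissolved salt,
Initial salt = 1,570,000×33.43 = 52,485,100
After stage 1: salt = 52,485,100 + 438,000×0.05 = 52,507,000; volume = 2,008,000 m³; S = 26.149 PSU
After stage 2: salt = 52,507,000 + 79,700×29.4 = 54,850,180; volume = 2,087,700 m³
S = 54,850,180 / 2,087,700 = 26.273 PSU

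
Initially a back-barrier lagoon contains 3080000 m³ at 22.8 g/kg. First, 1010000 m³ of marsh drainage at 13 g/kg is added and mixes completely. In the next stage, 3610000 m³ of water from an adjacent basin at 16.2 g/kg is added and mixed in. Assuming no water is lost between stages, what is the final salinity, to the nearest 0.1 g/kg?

Mass of salt is conserved:
Initial salt = 3,080,000×22.8 = 70,224,000
After stage 1: salt = 70,224,000 + 1,010,000×13 = 83,354,000; volume = 4,090,000 m³; S = 20.38 g/kg
After stage 2: salt = 83,354,000 + 3,610,000×16.2 = 141,836,000; volume = 7,700,000 m³
S = 141,836,000 / 7,700,000 = 18.4203 g/kg

18.4 g/kg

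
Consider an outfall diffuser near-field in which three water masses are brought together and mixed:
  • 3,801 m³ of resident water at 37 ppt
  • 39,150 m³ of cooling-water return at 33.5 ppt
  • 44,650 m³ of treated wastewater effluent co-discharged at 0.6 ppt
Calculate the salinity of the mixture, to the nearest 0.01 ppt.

Weighted by volume,
salt = 3,801×37 + 39,150×33.5 + 44,650×0.6 = 140,637 + 1,311,525 + 26,790 = 1,478,952
volume = 3,801 + 39,150 + 44,650 = 87,601 m³
S = 1,478,952 / 87,601 = 16.8828 ppt

16.88 ppt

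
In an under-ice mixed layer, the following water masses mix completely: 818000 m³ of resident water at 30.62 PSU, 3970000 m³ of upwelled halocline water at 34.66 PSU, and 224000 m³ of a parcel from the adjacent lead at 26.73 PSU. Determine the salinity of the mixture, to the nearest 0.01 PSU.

By conservation of dissolved salt,
salt = 818,000×30.62 + 3,970,000×34.66 + 224,000×26.73 = 25,047,160 + 137,600,200 + 5,987,520 = 168,634,880
volume = 818,000 + 3,970,000 + 224,000 = 5,012,000 m³
S = 168,634,880 / 5,012,000 = 33.6462 PSU

33.65 PSU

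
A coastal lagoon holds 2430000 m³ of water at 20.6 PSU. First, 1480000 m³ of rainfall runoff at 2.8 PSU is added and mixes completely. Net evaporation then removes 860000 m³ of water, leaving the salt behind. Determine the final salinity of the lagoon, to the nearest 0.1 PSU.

17.8 PSU

After mixing: salt = 2,430,000×20.6 + 1,480,000×2.8 = 54,202,000; volume = 3,910,000 m³
After evaporation: salt unchanged = 54,202,000; volume = 3,910,000 − 860,000 = 3,050,000 m³
S = 54,202,000 / 3,050,000 = 17.7711 PSU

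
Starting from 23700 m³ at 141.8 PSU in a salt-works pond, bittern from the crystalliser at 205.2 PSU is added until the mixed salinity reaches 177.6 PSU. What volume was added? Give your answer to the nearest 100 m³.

Salt balance: 23,700×141.8 + V×205.2 = (23,700+V)×177.6
3,360,660 + 205.2V = 4,209,120 + 177.6V
848,460 = 27.6V
V = 30,741.3 m³

30700 m³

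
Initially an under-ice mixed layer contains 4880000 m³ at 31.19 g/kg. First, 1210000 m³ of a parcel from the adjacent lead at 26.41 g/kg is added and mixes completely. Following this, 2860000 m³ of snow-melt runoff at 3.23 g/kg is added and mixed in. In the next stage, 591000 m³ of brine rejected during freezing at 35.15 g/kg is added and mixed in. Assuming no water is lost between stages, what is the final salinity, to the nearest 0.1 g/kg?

22.4 g/kg

Mass of salt is conserved:
Initial salt = 4,880,000×31.19 = 152,207,200
After stage 1: salt = 152,207,200 + 1,210,000×26.41 = 184,163,300; volume = 6,090,000 m³; S = 30.24 g/kg
After stage 2: salt = 184,163,300 + 2,860,000×3.23 = 193,401,100; volume = 8,950,000 m³; S = 21.609 g/kg
After stage 3: salt = 193,401,100 + 591,000×35.15 = 214,174,750; volume = 9,541,000 m³
S = 214,174,750 / 9,541,000 = 22.4478 g/kg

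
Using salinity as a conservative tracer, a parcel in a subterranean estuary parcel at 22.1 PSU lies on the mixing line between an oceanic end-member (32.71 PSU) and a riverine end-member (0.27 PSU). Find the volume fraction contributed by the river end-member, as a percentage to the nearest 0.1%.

32.7%

Let f be the freshwater fraction. Salt balance per unit volume:
f×0.27 + (1−f)×32.71 = 22.1
f = (32.71 − 22.1) / (32.71 − 0.27) = 10.61/32.44 = 0.3271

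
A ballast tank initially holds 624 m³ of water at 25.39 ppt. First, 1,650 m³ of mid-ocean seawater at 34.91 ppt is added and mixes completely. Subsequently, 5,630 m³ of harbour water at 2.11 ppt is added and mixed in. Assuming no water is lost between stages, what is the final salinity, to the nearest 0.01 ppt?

10.80 ppt

By conservation of dissolved salt,
Initial salt = 624×25.39 = 15,843.36
After stage 1: salt = 15,843.36 + 1,650×34.91 = 73,444.86; volume = 2,274 m³; S = 32.298 ppt
After stage 2: salt = 73,444.86 + 5,630×2.11 = 85,324.16; volume = 7,904 m³
S = 85,324.16 / 7,904 = 10.7951 ppt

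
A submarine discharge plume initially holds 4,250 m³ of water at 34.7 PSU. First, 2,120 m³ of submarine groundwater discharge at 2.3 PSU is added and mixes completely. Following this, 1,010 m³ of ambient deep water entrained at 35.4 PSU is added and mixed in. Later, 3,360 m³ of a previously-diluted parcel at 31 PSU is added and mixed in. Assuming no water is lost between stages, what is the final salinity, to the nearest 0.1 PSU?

Total salt / total volume:
Initial salt = 4,250×34.7 = 147,475
After stage 1: salt = 147,475 + 2,120×2.3 = 152,351; volume = 6,370 m³; S = 23.917 PSU
After stage 2: salt = 152,351 + 1,010×35.4 = 188,105; volume = 7,380 m³; S = 25.488 PSU
After stage 3: salt = 188,105 + 3,360×31 = 292,265; volume = 10,740 m³
S = 292,265 / 10,740 = 27.2128 PSU

27.2 PSU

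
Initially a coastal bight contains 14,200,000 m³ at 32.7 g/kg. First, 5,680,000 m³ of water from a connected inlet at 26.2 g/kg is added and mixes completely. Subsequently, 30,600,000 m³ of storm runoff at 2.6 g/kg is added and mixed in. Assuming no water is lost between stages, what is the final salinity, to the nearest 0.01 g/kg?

13.72 g/kg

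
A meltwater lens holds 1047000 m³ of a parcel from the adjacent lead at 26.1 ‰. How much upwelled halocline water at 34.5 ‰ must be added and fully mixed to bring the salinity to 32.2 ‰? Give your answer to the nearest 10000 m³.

Salt balance: 1,047,000×26.1 + V×34.5 = (1,047,000+V)×32.2
27,326,700 + 34.5V = 33,713,400 + 32.2V
6,386,700 = 2.3V
V = 2,776,826.09 m³

2780000 m³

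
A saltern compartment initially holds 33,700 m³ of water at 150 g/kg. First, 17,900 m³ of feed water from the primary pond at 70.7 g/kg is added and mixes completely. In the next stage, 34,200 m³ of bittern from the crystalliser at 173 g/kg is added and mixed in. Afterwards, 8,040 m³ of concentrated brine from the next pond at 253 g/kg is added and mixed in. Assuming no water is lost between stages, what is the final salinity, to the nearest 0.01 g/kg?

Salt balance:
Initial salt = 33,700×150 = 5,055,000
After stage 1: salt = 5,055,000 + 17,900×70.7 = 6,320,530; volume = 51,600 m³; S = 122.491 g/kg
After stage 2: salt = 6,320,530 + 34,200×173 = 12,237,130; volume = 85,800 m³; S = 142.624 g/kg
After stage 3: salt = 12,237,130 + 8,040×253 = 14,271,250; volume = 93,840 m³
S = 14,271,250 / 93,840 = 152.0807 g/kg

152.08 g/kg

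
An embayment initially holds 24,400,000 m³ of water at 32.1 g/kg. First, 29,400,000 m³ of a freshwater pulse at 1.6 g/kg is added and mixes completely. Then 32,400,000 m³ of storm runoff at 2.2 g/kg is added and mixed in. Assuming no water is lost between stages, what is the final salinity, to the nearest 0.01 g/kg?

10.46 g/kg

Mass of salt is conserved:
Initial salt = 24,400,000×32.1 = 783,240,000
After stage 1: salt = 783,240,000 + 29,400,000×1.6 = 830,280,000; volume = 53,800,000 m³; S = 15.433 g/kg
After stage 2: salt = 830,280,000 + 32,400,000×2.2 = 901,560,000; volume = 86,200,000 m³
S = 901,560,000 / 86,200,000 = 10.4589 g/kg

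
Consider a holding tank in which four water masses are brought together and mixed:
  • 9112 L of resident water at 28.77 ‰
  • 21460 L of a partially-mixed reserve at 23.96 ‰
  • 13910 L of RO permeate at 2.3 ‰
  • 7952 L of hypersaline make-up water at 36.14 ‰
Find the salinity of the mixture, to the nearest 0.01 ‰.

20.90 ‰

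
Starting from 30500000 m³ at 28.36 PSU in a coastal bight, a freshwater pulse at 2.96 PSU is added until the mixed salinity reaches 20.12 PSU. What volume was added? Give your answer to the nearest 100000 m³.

14600000 m³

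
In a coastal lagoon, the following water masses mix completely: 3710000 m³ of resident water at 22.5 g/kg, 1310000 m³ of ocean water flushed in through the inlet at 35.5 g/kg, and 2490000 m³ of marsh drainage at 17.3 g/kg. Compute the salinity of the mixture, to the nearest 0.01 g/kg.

Weighted by volume,
salt = 3,710,000×22.5 + 1,310,000×35.5 + 2,490,000×17.3 = 83,475,000 + 46,505,000 + 43,077,000 = 173,057,000
volume = 3,710,000 + 1,310,000 + 2,490,000 = 7,510,000 m³
S = 173,057,000 / 7,510,000 = 23.0435 g/kg

23.04 g/kg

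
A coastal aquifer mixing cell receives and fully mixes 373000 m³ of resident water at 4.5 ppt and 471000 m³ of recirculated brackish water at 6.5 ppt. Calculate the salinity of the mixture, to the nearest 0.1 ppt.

5.6 ppt

Mass of salt is conserved:
salt = 373,000×4.5 + 471,000×6.5 = 1,678,500 + 3,061,500 = 4,740,000
volume = 373,000 + 471,000 = 844,000 m³
S = 4,740,000 / 844,000 = 5.616 ppt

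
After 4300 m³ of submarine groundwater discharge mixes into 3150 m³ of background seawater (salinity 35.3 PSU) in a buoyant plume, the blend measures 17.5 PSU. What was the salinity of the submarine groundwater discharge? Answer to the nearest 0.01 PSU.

4.46 PSU

Salt balance: 3,150×35.3 + 4,300×S = 7,450×17.5
111,195 + 4,300·S = 130,375
S = (130,375 − 111,195) / 4,300 = 4.4605 PSU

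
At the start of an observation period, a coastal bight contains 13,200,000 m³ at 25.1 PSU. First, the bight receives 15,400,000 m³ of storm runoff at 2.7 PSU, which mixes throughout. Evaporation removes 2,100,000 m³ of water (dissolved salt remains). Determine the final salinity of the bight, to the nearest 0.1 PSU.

14.1 PSU

After mixing: salt = 13,200,000×25.1 + 15,400,000×2.7 = 372,900,000; volume = 28,600,000 m³
After evaporation: salt unchanged = 372,900,000; volume = 28,600,000 − 2,100,000 = 26,500,000 m³
S = 372,900,000 / 26,500,000 = 14.0717 PSU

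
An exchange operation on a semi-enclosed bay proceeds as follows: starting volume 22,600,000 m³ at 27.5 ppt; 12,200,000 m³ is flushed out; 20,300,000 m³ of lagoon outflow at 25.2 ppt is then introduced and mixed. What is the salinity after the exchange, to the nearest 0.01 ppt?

25.98 ppt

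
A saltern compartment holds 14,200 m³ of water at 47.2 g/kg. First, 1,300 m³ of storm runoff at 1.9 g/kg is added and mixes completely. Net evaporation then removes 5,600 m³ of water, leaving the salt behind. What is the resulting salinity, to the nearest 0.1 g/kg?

68.0 g/kg

After mixing: salt = 14,200×47.2 + 1,300×1.9 = 672,710; volume = 15,500 m³
After evaporation: salt unchanged = 672,710; volume = 15,500 − 5,600 = 9,900 m³
S = 672,710 / 9,900 = 67.9505 g/kg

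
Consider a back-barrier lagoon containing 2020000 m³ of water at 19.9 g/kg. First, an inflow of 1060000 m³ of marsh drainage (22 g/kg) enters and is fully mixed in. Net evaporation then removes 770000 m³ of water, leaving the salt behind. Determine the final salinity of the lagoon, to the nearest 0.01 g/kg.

After mixing: salt = 2,020,000×19.9 + 1,060,000×22 = 63,518,000; volume = 3,080,000 m³
After evaporation: salt unchanged = 63,518,000; volume = 3,080,000 − 770,000 = 2,310,000 m³
S = 63,518,000 / 2,310,000 = 27.497 g/kg

27.50 g/kg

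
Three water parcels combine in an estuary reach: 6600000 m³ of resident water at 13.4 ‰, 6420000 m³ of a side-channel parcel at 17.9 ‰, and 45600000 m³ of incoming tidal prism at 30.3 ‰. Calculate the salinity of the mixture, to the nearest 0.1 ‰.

27.0 ‰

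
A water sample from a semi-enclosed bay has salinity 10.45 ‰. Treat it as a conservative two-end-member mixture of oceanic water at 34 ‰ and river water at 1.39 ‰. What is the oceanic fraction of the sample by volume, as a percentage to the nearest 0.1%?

Let g be the oceanic fraction. Salt balance per unit volume:
g×34 + (1−g)×1.39 = 10.45
g = (10.45 − 1.39) / (34 − 1.39) = 9.06/32.61 = 0.2778

27.8%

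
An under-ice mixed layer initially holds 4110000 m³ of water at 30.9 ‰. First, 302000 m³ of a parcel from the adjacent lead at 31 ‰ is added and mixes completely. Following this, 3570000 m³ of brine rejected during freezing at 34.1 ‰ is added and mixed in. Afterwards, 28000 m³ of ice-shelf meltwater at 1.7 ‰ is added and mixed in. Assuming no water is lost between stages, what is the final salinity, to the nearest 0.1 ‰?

32.2 ‰

Mass of salt is conserved:
Initial salt = 4,110,000×30.9 = 126,999,000
After stage 1: salt = 126,999,000 + 302,000×31 = 136,361,000; volume = 4,412,000 m³; S = 30.907 ‰
After stage 2: salt = 136,361,000 + 3,570,000×34.1 = 258,098,000; volume = 7,982,000 m³; S = 32.335 ‰
After stage 3: salt = 258,098,000 + 28,000×1.7 = 258,145,600; volume = 8,010,000 m³
S = 258,145,600 / 8,010,000 = 32.2279 ‰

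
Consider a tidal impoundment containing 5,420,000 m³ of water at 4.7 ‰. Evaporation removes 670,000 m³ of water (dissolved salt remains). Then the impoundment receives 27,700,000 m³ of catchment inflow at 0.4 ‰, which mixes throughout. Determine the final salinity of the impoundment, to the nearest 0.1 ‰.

1.1 ‰

After evaporation: salt = 5,420,000×4.7 = 25,474,000; volume = 5,420,000 − 670,000 = 4,750,000 m³
After mixing: salt = 25,474,000 + 27,700,000×0.4 = 36,554,000; volume = 4,750,000 + 27,700,000 = 32,450,000 m³
S = 36,554,000 / 32,450,000 = 1.1265 ‰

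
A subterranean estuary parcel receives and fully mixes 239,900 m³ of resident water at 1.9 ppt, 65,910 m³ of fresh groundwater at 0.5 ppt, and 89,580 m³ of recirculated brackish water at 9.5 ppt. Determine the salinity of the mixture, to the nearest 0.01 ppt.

Total salt / total volume:
salt = 239,900×1.9 + 65,910×0.5 + 89,580×9.5 = 455,810 + 32,955 + 851,010 = 1,339,775
volume = 239,900 + 65,910 + 89,580 = 395,390 m³
S = 1,339,775 / 395,390 = 3.3885 ppt

3.39 ppt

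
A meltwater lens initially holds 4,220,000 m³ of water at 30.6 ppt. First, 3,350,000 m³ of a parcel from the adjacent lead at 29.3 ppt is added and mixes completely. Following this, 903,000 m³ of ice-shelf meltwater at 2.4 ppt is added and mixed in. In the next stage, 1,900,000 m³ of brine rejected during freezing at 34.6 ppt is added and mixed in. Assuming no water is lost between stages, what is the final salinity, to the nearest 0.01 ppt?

Conserving salt mass:
Initial salt = 4,220,000×30.6 = 129,132,000
After stage 1: salt = 129,132,000 + 3,350,000×29.3 = 227,287,000; volume = 7,570,000 m³; S = 30.025 ppt
After stage 2: salt = 227,287,000 + 903,000×2.4 = 229,454,200; volume = 8,473,000 m³; S = 27.081 ppt
After stage 3: salt = 229,454,200 + 1,900,000×34.6 = 295,194,200; volume = 10,373,000 m³
S = 295,194,200 / 10,373,000 = 28.4579 ppt

28.46 ppt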